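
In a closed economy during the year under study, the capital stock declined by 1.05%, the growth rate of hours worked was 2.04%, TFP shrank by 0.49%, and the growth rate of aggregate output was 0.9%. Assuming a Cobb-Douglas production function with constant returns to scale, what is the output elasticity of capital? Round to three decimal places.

α = 0.210

gY = gA + α·gK + (1−α)·gL, so gY − gA − gL = α(gK − gL).
0.9 + 0.49 − 2.04 = α × (-1.05 − 2.04).
-0.65 = -3.09 α, so α = 0.21036.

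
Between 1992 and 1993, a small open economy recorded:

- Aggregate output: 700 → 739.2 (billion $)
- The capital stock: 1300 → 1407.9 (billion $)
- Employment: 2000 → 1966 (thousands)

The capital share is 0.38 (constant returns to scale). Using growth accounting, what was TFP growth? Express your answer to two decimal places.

Aggregate output growth = (739.2 − 700) / 700 = 5.6%.
The capital stock growth = (1407.9 − 1300) / 1300 = 8.3%.
Employment growth = (1966 − 2000) / 2000 = -1.7%.
Labor's share = 1 − 0.38 = 0.62.
The capital stock: 0.38 × 8.3 = 3.154 pp.
Employment: 0.62 × (-1.7) = -1.054 pp.
TFP growth = 5.6 − 2.1 = 3.5%.

3.50%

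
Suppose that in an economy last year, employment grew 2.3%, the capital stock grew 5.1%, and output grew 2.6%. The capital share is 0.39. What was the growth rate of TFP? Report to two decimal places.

-0.79%

Labor's share = 1 − 0.39 = 0.61.
The capital stock: 0.39 × 5.1 = 1.989 pp.
Employment: 0.61 × 2.3 = 1.403 pp.
TFP growth = 2.6 − 3.392 = -0.792%.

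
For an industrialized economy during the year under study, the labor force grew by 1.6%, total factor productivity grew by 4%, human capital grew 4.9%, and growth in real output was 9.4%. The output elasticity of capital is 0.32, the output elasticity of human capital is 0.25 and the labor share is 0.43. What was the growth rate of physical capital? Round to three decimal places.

Labor's share = 1 − 0.32 − 0.25 = 0.43.
gY = gA + 0.25×4.9 + 0.43×1.6 + 0.32×g.
0.32×g = 9.4 − 4 − 1.913 = 3.487.
g = 3.487 / 0.32 = 10.89688%.

10.897%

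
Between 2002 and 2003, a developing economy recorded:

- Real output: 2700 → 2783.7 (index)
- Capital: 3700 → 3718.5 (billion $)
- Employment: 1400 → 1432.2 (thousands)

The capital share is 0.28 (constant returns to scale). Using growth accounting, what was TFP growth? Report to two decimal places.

Real output growth = (2783.7 − 2700) / 2700 = 3.1%.
Capital growth = (3718.5 − 3700) / 3700 = 0.5%.
Employment growth = (1432.2 − 1400) / 1400 = 2.3%.
Labor's share = 1 − 0.28 = 0.72.
Capital: 0.28 × 0.5 = 0.14 pp.
Employment: 0.72 × 2.3 = 1.656 pp.
TFP growth = 3.1 − 1.796 = 1.304%.

TFP growth was 1.30%.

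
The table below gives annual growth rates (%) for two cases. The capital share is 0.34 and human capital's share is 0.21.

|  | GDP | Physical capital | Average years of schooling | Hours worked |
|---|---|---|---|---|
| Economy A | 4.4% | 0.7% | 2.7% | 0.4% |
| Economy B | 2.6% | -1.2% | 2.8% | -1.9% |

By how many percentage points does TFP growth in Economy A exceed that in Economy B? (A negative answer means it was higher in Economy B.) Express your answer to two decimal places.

Labor's share = 1 − 0.34 − 0.21 = 0.45.
Economy A: TFP = 4.4 − 0.238 − 0.567 − 0.18 = 3.415%.
Economy B: TFP = 2.6 + 0.408 − 0.588 + 0.855 = 3.275%.
Difference = 3.415 − (3.275) = 0.14 pp.

0.14 percentage points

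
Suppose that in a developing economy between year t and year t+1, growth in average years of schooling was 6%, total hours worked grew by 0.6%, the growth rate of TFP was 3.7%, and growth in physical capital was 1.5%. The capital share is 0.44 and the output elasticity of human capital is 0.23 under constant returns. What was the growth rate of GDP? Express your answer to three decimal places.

Labor's share = 1 − 0.44 − 0.23 = 0.33.
Physical capital: 0.44 × 1.5 = 0.66 pp.
Average years of schooling: 0.23 × 6 = 1.38 pp.
Total hours worked: 0.33 × 0.6 = 0.198 pp.
Output growth = 3.7 + 2.238 = 5.938%.

GDP growth was 5.938%.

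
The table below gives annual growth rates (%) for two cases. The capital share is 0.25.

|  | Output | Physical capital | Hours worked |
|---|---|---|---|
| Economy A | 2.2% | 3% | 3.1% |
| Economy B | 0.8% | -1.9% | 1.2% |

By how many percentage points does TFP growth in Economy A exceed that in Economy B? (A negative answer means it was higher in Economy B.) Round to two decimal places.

Labor's share = 1 − 0.25 = 0.75.
Economy A: TFP = 2.2 − 0.75 − 2.325 = -0.875%.
Economy B: TFP = 0.8 + 0.475 − 0.9 = 0.375%.
Difference = -0.875 − (0.375) = -1.25 pp.

-1.25 percentage points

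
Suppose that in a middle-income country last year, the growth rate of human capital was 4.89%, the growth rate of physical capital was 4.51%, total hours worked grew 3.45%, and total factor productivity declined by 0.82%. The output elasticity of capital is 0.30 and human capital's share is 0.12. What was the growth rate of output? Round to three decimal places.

Output growth was 3.121%.

Labor's share = 1 − 0.3 − 0.12 = 0.58.
Physical capital: 0.3 × 4.51 = 1.353 pp.
Human capital: 0.12 × 4.89 = 0.5868 pp.
Total hours worked: 0.58 × 3.45 = 2.001 pp.
Output growth = -0.82 + 3.9408 = 3.1208%.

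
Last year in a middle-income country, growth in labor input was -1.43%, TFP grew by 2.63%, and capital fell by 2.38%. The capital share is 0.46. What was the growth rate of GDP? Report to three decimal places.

0.763%

Labor's share = 1 − 0.46 = 0.54.
Capital: 0.46 × (-2.38) = -1.0948 pp.
Labor input: 0.54 × (-1.43) = -0.7722 pp.
Output growth = 2.63 + (-1.867) = 0.763%.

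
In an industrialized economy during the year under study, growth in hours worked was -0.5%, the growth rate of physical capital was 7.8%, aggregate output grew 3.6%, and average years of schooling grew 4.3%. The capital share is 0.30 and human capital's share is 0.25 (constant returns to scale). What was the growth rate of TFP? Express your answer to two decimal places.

Labor's share = 1 − 0.3 − 0.25 = 0.45.
Physical capital: 0.3 × 7.8 = 2.34 pp.
Average years of schooling: 0.25 × 4.3 = 1.075 pp.
Hours worked: 0.45 × (-0.5) = -0.225 pp.
TFP growth = 3.6 − 3.19 = 0.41%.

0.41%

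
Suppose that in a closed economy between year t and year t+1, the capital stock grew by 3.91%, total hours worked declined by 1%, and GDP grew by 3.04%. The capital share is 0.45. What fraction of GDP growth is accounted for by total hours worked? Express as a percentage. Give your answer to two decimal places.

-18.09%

Labor's share = 1 − 0.45 = 0.55.
Total hours worked contributed 0.55 × (-1) = -0.55 pp.
Share of growth = -0.55 / 3.04 × 100 = -18.0921%.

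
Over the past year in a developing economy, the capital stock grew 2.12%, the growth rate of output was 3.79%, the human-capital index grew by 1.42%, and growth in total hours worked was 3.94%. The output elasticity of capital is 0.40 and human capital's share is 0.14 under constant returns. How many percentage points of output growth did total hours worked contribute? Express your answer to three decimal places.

1.812 pp

Labor's share = 1 − 0.4 − 0.14 = 0.46.
Contribution = share × growth = 0.46 × 3.94 = 1.8124 pp.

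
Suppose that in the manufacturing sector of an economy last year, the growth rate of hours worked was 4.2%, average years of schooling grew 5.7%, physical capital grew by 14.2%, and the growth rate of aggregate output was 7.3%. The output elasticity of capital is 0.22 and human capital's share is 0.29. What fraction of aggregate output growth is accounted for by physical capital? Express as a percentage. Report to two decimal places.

Physical capital contributed 0.22 × 14.2 = 3.124 pp.
Share of growth = 3.124 / 7.3 × 100 = 42.7945%.

Physical capital accounted for 42.79% of growth.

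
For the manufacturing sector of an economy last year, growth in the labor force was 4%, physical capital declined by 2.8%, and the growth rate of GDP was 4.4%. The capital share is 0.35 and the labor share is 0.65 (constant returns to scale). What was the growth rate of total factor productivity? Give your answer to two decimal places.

Total factor productivity growth was 2.78%.

Labor's share = 1 − 0.35 = 0.65.
Physical capital: 0.35 × (-2.8) = -0.98 pp.
The labor force: 0.65 × 4 = 2.6 pp.
TFP growth = 4.4 − 1.62 = 2.78%.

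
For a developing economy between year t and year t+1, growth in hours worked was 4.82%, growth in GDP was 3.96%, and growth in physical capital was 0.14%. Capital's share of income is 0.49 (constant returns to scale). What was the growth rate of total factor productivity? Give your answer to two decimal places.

1.43%

Labor's share = 1 − 0.49 = 0.51.
Physical capital: 0.49 × 0.14 = 0.0686 pp.
Hours worked: 0.51 × 4.82 = 2.4582 pp.
TFP growth = 3.96 − 2.5268 = 1.4332%.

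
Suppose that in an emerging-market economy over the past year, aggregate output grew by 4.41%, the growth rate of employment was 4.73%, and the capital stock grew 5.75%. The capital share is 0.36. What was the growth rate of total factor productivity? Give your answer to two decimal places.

-0.69%

Labor's share = 1 − 0.36 = 0.64.
The capital stock: 0.36 × 5.75 = 2.07 pp.
Employment: 0.64 × 4.73 = 3.0272 pp.
TFP growth = 4.41 − 5.0972 = -0.6872%.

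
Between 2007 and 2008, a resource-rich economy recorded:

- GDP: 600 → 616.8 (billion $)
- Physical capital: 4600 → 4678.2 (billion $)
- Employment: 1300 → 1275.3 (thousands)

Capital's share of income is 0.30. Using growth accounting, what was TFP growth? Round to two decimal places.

GDP growth = (616.8 − 600) / 600 = 2.8%.
Physical capital growth = (4678.2 − 4600) / 4600 = 1.7%.
Employment growth = (1275.3 − 1300) / 1300 = -1.9%.
Labor's share = 1 − 0.3 = 0.7.
Physical capital: 0.3 × 1.7 = 0.51 pp.
Employment: 0.7 × (-1.9) = -1.33 pp.
TFP growth = 2.8 + 0.82 = 3.62%.

3.62%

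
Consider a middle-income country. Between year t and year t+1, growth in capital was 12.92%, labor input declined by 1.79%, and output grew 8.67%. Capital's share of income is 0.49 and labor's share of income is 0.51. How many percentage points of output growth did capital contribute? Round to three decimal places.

6.331 pp

Contribution = share × growth = 0.49 × 12.92 = 6.3308 pp.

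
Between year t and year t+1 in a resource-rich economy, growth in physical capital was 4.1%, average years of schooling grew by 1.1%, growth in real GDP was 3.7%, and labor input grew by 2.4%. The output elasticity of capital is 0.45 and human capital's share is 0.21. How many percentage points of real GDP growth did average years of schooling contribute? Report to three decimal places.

Contribution = share × growth = 0.21 × 1.1 = 0.231 pp.

0.231 percentage points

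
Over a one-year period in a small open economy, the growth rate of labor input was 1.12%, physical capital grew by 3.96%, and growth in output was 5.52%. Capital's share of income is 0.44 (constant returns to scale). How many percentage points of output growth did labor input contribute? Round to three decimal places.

0.627 percentage points

Labor's share = 1 − 0.44 = 0.56.
Contribution = share × growth = 0.56 × 1.12 = 0.6272 pp.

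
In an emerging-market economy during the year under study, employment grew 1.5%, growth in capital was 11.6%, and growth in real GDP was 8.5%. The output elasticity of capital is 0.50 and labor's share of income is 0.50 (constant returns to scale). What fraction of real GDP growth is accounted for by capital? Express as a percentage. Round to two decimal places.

68.24%

Capital contributed 0.5 × 11.6 = 5.8 pp.
Share of growth = 5.8 / 8.5 × 100 = 68.2353%.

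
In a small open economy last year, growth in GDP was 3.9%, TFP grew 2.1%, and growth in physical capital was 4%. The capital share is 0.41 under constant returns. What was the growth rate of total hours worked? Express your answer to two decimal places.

Total hours worked grew 0.27%.

Labor's share = 1 − 0.41 = 0.59.
gY = gA + 0.41×4 + 0.59×g.
0.59×g = 3.9 − 2.1 − 1.64 = 0.16.
g = 0.16 / 0.59 = 0.2712%.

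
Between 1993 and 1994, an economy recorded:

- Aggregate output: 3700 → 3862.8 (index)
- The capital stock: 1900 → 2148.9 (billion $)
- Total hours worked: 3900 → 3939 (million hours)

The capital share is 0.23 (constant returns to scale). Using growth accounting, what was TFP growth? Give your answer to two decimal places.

Aggregate output growth = (3862.8 − 3700) / 3700 = 4.4%.
The capital stock growth = (2148.9 − 1900) / 1900 = 13.1%.
Total hours worked growth = (3939 − 3900) / 3900 = 1%.
Labor's share = 1 − 0.23 = 0.77.
The capital stock: 0.23 × 13.1 = 3.013 pp.
Total hours worked: 0.77 × 1 = 0.77 pp.
TFP growth = 4.4 − 3.783 = 0.617%.

0.62%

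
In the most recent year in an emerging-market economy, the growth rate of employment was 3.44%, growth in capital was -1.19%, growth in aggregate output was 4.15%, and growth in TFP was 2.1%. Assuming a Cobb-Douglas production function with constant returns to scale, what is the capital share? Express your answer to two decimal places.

0.30

gY = gA + α·gK + (1−α)·gL, so gY − gA − gL = α(gK − gL).
4.15 − 2.1 − 3.44 = α × (-1.19 − 3.44).
-1.39 = -4.63 α, so α = 0.3002.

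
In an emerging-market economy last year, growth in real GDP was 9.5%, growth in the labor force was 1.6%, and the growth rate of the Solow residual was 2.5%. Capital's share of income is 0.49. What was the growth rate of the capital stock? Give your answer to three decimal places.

12.620%

Labor's share = 1 − 0.49 = 0.51.
gY = gA + 0.51×1.6 + 0.49×g.
0.49×g = 9.5 − 2.5 − 0.816 = 6.184.
g = 6.184 / 0.49 = 12.62041%.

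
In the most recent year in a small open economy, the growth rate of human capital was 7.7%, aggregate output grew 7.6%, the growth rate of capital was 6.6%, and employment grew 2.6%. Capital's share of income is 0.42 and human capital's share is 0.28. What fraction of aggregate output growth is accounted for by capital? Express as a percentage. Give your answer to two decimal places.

Capital contributed 0.42 × 6.6 = 2.772 pp.
Share of growth = 2.772 / 7.6 × 100 = 36.4737%.

Capital accounted for 36.47% of growth.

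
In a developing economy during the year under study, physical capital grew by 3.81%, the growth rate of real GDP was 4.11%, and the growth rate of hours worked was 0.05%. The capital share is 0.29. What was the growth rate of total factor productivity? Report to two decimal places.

Total factor productivity growth was 2.97%.

Labor's share = 1 − 0.29 = 0.71.
Physical capital: 0.29 × 3.81 = 1.1049 pp.
Hours worked: 0.71 × 0.05 = 0.0355 pp.
TFP growth = 4.11 − 1.1404 = 2.9696%.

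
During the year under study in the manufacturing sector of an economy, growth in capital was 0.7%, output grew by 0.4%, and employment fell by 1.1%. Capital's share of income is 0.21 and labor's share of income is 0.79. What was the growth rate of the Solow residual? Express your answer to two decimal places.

1.12%

Labor's share = 1 − 0.21 = 0.79.
Capital: 0.21 × 0.7 = 0.147 pp.
Employment: 0.79 × (-1.1) = -0.869 pp.
TFP growth = 0.4 + 0.722 = 1.122%.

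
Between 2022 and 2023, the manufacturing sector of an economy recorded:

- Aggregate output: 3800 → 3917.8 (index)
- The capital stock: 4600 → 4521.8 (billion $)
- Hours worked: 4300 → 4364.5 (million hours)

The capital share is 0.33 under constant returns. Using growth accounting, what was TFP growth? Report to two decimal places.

2.66%

Aggregate output growth = (3917.8 − 3800) / 3800 = 3.1%.
The capital stock growth = (4521.8 − 4600) / 4600 = -1.7%.
Hours worked growth = (4364.5 − 4300) / 4300 = 1.5%.
Labor's share = 1 − 0.33 = 0.67.
The capital stock: 0.33 × (-1.7) = -0.561 pp.
Hours worked: 0.67 × 1.5 = 1.005 pp.
TFP growth = 3.1 − 0.444 = 2.656%.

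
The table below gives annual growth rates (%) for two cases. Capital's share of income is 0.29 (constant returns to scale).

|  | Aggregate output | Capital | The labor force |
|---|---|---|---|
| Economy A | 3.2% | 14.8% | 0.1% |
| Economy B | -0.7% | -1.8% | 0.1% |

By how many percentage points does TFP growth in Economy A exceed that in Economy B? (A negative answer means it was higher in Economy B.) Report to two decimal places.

-0.91 percentage points

Labor's share = 1 − 0.29 = 0.71.
Economy A: TFP = 3.2 − 4.292 − 0.071 = -1.163%.
Economy B: TFP = -0.7 + 0.522 − 0.071 = -0.249%.
Difference = -1.163 − (-0.249) = -0.914 pp.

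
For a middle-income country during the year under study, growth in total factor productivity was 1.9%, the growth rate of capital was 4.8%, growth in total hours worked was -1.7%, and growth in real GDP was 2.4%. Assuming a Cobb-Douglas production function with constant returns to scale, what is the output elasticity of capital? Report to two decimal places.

gY = gA + α·gK + (1−α)·gL, so gY − gA − gL = α(gK − gL).
2.4 − 1.9 + 1.7 = α × (4.8 − (-1.7)).
2.2 = 6.5 α, so α = 0.3385.

α = 0.34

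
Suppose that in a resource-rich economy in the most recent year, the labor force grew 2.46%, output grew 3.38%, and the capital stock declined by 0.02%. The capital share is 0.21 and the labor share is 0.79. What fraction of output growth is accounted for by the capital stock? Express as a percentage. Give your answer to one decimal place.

The capital stock accounted for -0.1% of growth.

The capital stock contributed 0.21 × (-0.02) = -0.0042 pp.
Share of growth = -0.0042 / 3.38 × 100 = -0.124%.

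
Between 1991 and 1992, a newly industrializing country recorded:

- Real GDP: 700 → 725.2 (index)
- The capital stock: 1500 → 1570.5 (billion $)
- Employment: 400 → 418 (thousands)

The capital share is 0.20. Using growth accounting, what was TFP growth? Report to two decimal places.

-0.94%

Real GDP growth = (725.2 − 700) / 700 = 3.6%.
The capital stock growth = (1570.5 − 1500) / 1500 = 4.7%.
Employment growth = (418 − 400) / 400 = 4.5%.
Labor's share = 1 − 0.2 = 0.8.
The capital stock: 0.2 × 4.7 = 0.94 pp.
Employment: 0.8 × 4.5 = 3.6 pp.
TFP growth = 3.6 − 4.54 = -0.94%.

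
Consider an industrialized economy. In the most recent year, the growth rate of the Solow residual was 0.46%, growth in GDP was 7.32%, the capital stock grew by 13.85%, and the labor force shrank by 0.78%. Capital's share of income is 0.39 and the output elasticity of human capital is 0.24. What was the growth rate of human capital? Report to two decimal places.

7.28%

Labor's share = 1 − 0.39 − 0.24 = 0.37.
gY = gA + 0.39×13.85 + 0.37×(-0.78) + 0.24×g.
0.24×g = 7.32 − 0.46 − 5.1129 = 1.7471.
g = 1.7471 / 0.24 = 7.2796%.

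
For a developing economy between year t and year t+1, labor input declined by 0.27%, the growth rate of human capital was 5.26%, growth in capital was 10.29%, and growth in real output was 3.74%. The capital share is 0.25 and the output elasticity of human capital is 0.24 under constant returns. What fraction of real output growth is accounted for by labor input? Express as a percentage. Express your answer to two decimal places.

Labor's share = 1 − 0.25 − 0.24 = 0.51.
Labor input contributed 0.51 × (-0.27) = -0.1377 pp.
Share of growth = -0.1377 / 3.74 × 100 = -3.6818%.

Labor input accounted for -3.68% of growth.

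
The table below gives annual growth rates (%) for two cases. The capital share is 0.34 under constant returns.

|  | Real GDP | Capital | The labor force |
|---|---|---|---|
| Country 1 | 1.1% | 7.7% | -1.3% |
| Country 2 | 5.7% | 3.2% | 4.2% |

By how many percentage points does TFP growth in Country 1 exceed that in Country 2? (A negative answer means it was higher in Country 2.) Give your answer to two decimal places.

Labor's share = 1 − 0.34 = 0.66.
Country 1: TFP = 1.1 − 2.618 + 0.858 = -0.66%.
Country 2: TFP = 5.7 − 1.088 − 2.772 = 1.84%.
Difference = -0.66 − (1.84) = -2.5 pp.

-2.50 percentage points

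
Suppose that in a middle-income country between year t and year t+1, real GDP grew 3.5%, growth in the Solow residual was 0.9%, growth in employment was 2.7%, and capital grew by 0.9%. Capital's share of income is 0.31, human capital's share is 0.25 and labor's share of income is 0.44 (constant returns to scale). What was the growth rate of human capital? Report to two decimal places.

Labor's share = 1 − 0.31 − 0.25 = 0.44.
gY = gA + 0.31×0.9 + 0.44×2.7 + 0.25×g.
0.25×g = 3.5 − 0.9 − 1.467 = 1.133.
g = 1.133 / 0.25 = 4.532%.

4.53%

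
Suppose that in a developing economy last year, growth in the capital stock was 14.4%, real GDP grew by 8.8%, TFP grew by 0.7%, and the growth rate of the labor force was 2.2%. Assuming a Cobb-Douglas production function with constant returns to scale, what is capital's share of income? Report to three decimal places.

gY = gA + α·gK + (1−α)·gL, so gY − gA − gL = α(gK − gL).
8.8 − 0.7 − 2.2 = α × (14.4 − 2.2).
5.9 = 12.2 α, so α = 0.48361.

Capital's share of income is 0.484.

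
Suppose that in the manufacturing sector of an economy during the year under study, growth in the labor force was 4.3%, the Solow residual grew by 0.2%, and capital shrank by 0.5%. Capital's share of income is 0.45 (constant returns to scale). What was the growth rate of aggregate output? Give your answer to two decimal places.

2.34%

Labor's share = 1 − 0.45 = 0.55.
Capital: 0.45 × (-0.5) = -0.225 pp.
The labor force: 0.55 × 4.3 = 2.365 pp.
Output growth = 0.2 + 2.14 = 2.34%.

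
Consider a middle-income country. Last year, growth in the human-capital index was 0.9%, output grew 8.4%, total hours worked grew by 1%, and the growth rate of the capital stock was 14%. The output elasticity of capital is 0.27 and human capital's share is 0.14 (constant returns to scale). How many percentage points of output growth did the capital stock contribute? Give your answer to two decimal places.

Contribution = share × growth = 0.27 × 14 = 3.78 pp.

3.78 pp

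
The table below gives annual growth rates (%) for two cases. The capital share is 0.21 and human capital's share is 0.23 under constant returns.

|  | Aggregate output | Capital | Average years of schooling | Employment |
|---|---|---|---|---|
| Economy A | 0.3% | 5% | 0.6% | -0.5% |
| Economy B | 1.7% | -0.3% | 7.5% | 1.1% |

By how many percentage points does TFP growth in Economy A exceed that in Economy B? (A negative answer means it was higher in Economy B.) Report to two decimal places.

-0.03 percentage points

Labor's share = 1 − 0.21 − 0.23 = 0.56.
Economy A: TFP = 0.3 − 1.05 − 0.138 + 0.28 = -0.608%.
Economy B: TFP = 1.7 + 0.063 − 1.725 − 0.616 = -0.578%.
Difference = -0.608 − (-0.578) = -0.03 pp.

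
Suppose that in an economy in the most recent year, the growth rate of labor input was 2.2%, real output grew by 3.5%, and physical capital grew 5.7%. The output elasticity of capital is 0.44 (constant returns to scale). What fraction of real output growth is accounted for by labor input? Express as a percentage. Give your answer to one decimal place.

Labor's share = 1 − 0.44 = 0.56.
Labor input contributed 0.56 × 2.2 = 1.232 pp.
Share of growth = 1.232 / 3.5 × 100 = 35.2%.

Labor input accounted for 35.2% of growth.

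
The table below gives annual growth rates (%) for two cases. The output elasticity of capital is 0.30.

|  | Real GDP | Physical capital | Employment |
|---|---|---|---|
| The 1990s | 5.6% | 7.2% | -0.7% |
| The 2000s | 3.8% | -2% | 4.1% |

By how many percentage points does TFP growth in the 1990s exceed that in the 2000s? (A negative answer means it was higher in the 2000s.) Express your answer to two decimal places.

Labor's share = 1 − 0.3 = 0.7.
The 1990s: TFP = 5.6 − 2.16 + 0.49 = 3.93%.
The 2000s: TFP = 3.8 + 0.6 − 2.87 = 1.53%.
Difference = 3.93 − (1.53) = 2.4 pp.

2.40 percentage points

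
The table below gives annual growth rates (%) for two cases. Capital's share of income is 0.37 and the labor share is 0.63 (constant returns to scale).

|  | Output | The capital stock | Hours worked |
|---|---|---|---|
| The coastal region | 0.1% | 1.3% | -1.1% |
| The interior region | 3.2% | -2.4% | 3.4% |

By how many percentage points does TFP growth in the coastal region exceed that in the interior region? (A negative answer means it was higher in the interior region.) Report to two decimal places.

Labor's share = 1 − 0.37 = 0.63.
The coastal region: TFP = 0.1 − 0.481 + 0.693 = 0.312%.
The interior region: TFP = 3.2 + 0.888 − 2.142 = 1.946%.
Difference = 0.312 − (1.946) = -1.634 pp.

-1.63 percentage points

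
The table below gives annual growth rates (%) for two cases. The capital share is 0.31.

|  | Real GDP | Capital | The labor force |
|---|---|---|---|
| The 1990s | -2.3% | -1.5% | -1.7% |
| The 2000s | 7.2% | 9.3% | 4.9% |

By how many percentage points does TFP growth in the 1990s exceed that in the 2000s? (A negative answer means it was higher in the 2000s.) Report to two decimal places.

Labor's share = 1 − 0.31 = 0.69.
The 1990s: TFP = -2.3 + 0.465 + 1.173 = -0.662%.
The 2000s: TFP = 7.2 − 2.883 − 3.381 = 0.936%.
Difference = -0.662 − (0.936) = -1.598 pp.

-1.60 percentage points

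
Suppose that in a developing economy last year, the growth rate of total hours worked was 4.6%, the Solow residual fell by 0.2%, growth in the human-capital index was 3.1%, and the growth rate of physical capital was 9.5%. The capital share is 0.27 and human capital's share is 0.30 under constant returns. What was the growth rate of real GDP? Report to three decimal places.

Real GDP growth was 5.273%.

Labor's share = 1 − 0.27 − 0.3 = 0.43.
Physical capital: 0.27 × 9.5 = 2.565 pp.
The human-capital index: 0.3 × 3.1 = 0.93 pp.
Total hours worked: 0.43 × 4.6 = 1.978 pp.
Output growth = -0.2 + 5.473 = 5.273%.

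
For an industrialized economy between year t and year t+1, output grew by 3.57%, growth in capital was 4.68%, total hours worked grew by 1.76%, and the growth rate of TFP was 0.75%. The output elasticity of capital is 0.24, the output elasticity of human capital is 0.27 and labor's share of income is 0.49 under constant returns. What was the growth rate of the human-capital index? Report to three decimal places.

Labor's share = 1 − 0.24 − 0.27 = 0.49.
gY = gA + 0.24×4.68 + 0.49×1.76 + 0.27×g.
0.27×g = 3.57 − 0.75 − 1.9856 = 0.8344.
g = 0.8344 / 0.27 = 3.09037%.

The human-capital index grew 3.090%.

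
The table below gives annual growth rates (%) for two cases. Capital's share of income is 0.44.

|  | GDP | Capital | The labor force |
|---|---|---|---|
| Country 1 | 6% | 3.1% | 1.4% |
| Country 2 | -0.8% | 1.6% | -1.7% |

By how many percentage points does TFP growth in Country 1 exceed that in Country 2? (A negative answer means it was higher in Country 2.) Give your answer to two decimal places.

Labor's share = 1 − 0.44 = 0.56.
Country 1: TFP = 6 − 1.364 − 0.784 = 3.852%.
Country 2: TFP = -0.8 − 0.704 + 0.952 = -0.552%.
Difference = 3.852 − (-0.552) = 4.404 pp.

4.40 percentage points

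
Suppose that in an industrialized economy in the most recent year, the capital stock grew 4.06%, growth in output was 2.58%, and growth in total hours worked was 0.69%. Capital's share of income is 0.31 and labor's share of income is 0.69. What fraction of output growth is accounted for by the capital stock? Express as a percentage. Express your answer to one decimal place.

The capital stock contributed 0.31 × 4.06 = 1.2586 pp.
Share of growth = 1.2586 / 2.58 × 100 = 48.783%.

48.8%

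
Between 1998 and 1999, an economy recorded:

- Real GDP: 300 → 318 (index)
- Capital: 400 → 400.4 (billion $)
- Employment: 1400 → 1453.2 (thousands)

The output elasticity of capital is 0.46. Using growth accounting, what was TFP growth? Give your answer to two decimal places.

Real GDP growth = (318 − 300) / 300 = 6%.
Capital growth = (400.4 − 400) / 400 = 0.1%.
Employment growth = (1453.2 − 1400) / 1400 = 3.8%.
Labor's share = 1 − 0.46 = 0.54.
Capital: 0.46 × 0.1 = 0.046 pp.
Employment: 0.54 × 3.8 = 2.052 pp.
TFP growth = 6 − 2.098 = 3.902%.

3.90%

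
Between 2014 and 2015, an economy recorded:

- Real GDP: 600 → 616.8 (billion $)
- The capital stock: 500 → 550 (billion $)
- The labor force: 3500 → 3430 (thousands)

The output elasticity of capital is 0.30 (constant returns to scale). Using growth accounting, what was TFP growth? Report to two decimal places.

1.20%

Real GDP growth = (616.8 − 600) / 600 = 2.8%.
The capital stock growth = (550 − 500) / 500 = 10%.
The labor force growth = (3430 − 3500) / 3500 = -2%.
Labor's share = 1 − 0.3 = 0.7.
The capital stock: 0.3 × 10 = 3 pp.
The labor force: 0.7 × (-2) = -1.4 pp.
TFP growth = 2.8 − 1.6 = 1.2%.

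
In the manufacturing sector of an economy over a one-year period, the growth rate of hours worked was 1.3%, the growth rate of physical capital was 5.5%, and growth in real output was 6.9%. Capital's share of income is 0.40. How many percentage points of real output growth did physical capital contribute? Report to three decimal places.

2.200 pp

Contribution = share × growth = 0.4 × 5.5 = 2.2 pp.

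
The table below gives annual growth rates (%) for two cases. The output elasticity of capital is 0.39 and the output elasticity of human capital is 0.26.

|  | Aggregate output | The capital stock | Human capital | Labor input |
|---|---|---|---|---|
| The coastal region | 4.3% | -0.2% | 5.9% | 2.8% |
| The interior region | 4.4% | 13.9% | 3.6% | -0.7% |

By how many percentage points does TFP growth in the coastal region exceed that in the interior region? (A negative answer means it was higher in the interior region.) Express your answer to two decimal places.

Labor's share = 1 − 0.39 − 0.26 = 0.35.
The coastal region: TFP = 4.3 + 0.078 − 1.534 − 0.98 = 1.864%.
The interior region: TFP = 4.4 − 5.421 − 0.936 + 0.245 = -1.712%.
Difference = 1.864 − (-1.712) = 3.576 pp.

3.58 percentage points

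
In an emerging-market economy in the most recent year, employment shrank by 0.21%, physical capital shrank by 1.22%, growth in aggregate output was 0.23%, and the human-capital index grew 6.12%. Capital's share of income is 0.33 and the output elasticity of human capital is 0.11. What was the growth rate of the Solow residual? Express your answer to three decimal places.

0.077%

Labor's share = 1 − 0.33 − 0.11 = 0.56.
Physical capital: 0.33 × (-1.22) = -0.4026 pp.
The human-capital index: 0.11 × 6.12 = 0.6732 pp.
Employment: 0.56 × (-0.21) = -0.1176 pp.
TFP growth = 0.23 − 0.153 = 0.077%.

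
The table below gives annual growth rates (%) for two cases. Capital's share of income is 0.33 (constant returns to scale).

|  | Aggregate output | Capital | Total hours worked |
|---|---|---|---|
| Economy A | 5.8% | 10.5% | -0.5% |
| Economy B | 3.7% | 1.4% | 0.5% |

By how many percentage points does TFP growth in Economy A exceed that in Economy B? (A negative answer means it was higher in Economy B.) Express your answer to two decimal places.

Labor's share = 1 − 0.33 = 0.67.
Economy A: TFP = 5.8 − 3.465 + 0.335 = 2.67%.
Economy B: TFP = 3.7 − 0.462 − 0.335 = 2.903%.
Difference = 2.67 − (2.903) = -0.233 pp.

-0.23 percentage points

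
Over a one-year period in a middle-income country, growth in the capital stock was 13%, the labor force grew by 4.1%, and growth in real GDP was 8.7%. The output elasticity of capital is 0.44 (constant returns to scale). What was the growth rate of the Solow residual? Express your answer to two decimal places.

The Solow residual growth was 0.68%.

Labor's share = 1 − 0.44 = 0.56.
The capital stock: 0.44 × 13 = 5.72 pp.
The labor force: 0.56 × 4.1 = 2.296 pp.
TFP growth = 8.7 − 8.016 = 0.684%.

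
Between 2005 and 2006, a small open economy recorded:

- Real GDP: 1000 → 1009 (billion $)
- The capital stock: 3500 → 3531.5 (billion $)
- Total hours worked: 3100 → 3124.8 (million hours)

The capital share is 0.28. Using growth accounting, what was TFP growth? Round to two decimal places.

0.07%

Real GDP growth = (1009 − 1000) / 1000 = 0.9%.
The capital stock growth = (3531.5 − 3500) / 3500 = 0.9%.
Total hours worked growth = (3124.8 − 3100) / 3100 = 0.8%.
Labor's share = 1 − 0.28 = 0.72.
The capital stock: 0.28 × 0.9 = 0.252 pp.
Total hours worked: 0.72 × 0.8 = 0.576 pp.
TFP growth = 0.9 − 0.828 = 0.072%.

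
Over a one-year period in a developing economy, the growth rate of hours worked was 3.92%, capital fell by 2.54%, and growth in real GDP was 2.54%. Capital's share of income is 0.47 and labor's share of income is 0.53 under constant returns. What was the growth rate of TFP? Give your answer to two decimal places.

1.66%

Labor's share = 1 − 0.47 = 0.53.
Capital: 0.47 × (-2.54) = -1.1938 pp.
Hours worked: 0.53 × 3.92 = 2.0776 pp.
TFP growth = 2.54 − 0.8838 = 1.6562%.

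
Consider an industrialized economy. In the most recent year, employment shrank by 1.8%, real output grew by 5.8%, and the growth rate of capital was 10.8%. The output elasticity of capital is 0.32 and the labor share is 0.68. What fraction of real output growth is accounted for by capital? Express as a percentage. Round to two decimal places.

59.59%

Capital contributed 0.32 × 10.8 = 3.456 pp.
Share of growth = 3.456 / 5.8 × 100 = 59.5862%.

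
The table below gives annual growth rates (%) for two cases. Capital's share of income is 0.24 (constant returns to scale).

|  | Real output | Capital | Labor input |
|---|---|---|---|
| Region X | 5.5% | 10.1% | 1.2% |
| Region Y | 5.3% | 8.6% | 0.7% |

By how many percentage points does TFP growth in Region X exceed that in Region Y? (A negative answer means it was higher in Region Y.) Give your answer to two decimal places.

Labor's share = 1 − 0.24 = 0.76.
Region X: TFP = 5.5 − 2.424 − 0.912 = 2.164%.
Region Y: TFP = 5.3 − 2.064 − 0.532 = 2.704%.
Difference = 2.164 − (2.704) = -0.54 pp.

-0.54 percentage points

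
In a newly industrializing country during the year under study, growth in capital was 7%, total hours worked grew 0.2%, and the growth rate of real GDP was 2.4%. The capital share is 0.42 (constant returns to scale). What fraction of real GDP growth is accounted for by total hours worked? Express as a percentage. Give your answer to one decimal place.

Labor's share = 1 − 0.42 = 0.58.
Total hours worked contributed 0.58 × 0.2 = 0.116 pp.
Share of growth = 0.116 / 2.4 × 100 = 4.833%.

4.8%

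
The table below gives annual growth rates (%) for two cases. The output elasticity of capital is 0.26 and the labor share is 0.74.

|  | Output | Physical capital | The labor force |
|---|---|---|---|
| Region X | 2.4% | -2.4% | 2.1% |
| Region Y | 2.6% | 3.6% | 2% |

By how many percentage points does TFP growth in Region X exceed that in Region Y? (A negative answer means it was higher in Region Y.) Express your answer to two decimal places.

1.29 percentage points

Labor's share = 1 − 0.26 = 0.74.
Region X: TFP = 2.4 + 0.624 − 1.554 = 1.47%.
Region Y: TFP = 2.6 − 0.936 − 1.48 = 0.184%.
Difference = 1.47 − (0.184) = 1.286 pp.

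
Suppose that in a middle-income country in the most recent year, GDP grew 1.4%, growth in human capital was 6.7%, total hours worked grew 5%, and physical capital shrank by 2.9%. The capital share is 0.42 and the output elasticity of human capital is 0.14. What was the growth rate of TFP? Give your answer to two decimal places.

Labor's share = 1 − 0.42 − 0.14 = 0.44.
Physical capital: 0.42 × (-2.9) = -1.218 pp.
Human capital: 0.14 × 6.7 = 0.938 pp.
Total hours worked: 0.44 × 5 = 2.2 pp.
TFP growth = 1.4 − 1.92 = -0.52%.

-0.52%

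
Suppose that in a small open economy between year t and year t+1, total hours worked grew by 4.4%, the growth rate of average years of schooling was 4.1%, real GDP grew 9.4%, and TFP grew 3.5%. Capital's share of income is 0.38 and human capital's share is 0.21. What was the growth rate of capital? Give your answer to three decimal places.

Labor's share = 1 − 0.38 − 0.21 = 0.41.
gY = gA + 0.21×4.1 + 0.41×4.4 + 0.38×g.
0.38×g = 9.4 − 3.5 − 2.665 = 3.235.
g = 3.235 / 0.38 = 8.51316%.

8.513%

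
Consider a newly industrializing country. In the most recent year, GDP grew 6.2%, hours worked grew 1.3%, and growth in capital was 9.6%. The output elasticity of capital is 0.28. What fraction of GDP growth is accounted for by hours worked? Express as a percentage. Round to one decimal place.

15.1%

Labor's share = 1 − 0.28 = 0.72.
Hours worked contributed 0.72 × 1.3 = 0.936 pp.
Share of growth = 0.936 / 6.2 × 100 = 15.097%.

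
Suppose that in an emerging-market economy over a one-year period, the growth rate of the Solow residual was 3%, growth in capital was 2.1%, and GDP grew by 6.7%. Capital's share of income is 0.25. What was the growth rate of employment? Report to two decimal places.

Labor's share = 1 − 0.25 = 0.75.
gY = gA + 0.25×2.1 + 0.75×g.
0.75×g = 6.7 − 3 − 0.525 = 3.175.
g = 3.175 / 0.75 = 4.2333%.

4.23%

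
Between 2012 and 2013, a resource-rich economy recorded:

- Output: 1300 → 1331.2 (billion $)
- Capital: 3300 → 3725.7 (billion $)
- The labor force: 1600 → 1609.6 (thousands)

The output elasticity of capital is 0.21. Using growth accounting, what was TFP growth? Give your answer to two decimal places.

Output growth = (1331.2 − 1300) / 1300 = 2.4%.
Capital growth = (3725.7 − 3300) / 3300 = 12.9%.
The labor force growth = (1609.6 − 1600) / 1600 = 0.6%.
Labor's share = 1 − 0.21 = 0.79.
Capital: 0.21 × 12.9 = 2.709 pp.
The labor force: 0.79 × 0.6 = 0.474 pp.
TFP growth = 2.4 − 3.183 = -0.783%.

-0.78%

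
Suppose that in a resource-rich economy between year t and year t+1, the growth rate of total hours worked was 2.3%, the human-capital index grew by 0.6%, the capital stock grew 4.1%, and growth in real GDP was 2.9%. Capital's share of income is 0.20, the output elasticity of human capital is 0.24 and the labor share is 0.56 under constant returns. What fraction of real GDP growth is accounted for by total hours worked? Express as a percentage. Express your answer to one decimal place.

Labor's share = 1 − 0.2 − 0.24 = 0.56.
Total hours worked contributed 0.56 × 2.3 = 1.288 pp.
Share of growth = 1.288 / 2.9 × 100 = 44.414%.

44.4%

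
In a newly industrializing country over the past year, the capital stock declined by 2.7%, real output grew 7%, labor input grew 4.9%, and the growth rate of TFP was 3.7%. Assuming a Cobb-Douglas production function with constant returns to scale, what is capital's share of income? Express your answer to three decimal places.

Capital's share of income is 0.211.

gY = gA + α·gK + (1−α)·gL, so gY − gA − gL = α(gK − gL).
7 − 3.7 − 4.9 = α × (-2.7 − 4.9).
-1.6 = -7.6 α, so α = 0.21053.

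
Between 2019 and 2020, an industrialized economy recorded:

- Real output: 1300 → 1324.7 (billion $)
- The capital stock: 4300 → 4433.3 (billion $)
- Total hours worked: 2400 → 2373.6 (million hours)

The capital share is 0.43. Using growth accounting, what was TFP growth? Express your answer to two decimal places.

TFP grew 1.19%.

Real output growth = (1324.7 − 1300) / 1300 = 1.9%.
The capital stock growth = (4433.3 − 4300) / 4300 = 3.1%.
Total hours worked growth = (2373.6 − 2400) / 2400 = -1.1%.
Labor's share = 1 − 0.43 = 0.57.
The capital stock: 0.43 × 3.1 = 1.333 pp.
Total hours worked: 0.57 × (-1.1) = -0.627 pp.
TFP growth = 1.9 − 0.706 = 1.194%.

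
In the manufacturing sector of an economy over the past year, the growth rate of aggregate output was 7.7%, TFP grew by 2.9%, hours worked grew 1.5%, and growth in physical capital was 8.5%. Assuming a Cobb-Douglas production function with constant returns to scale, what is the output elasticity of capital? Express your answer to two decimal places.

gY = gA + α·gK + (1−α)·gL, so gY − gA − gL = α(gK − gL).
7.7 − 2.9 − 1.5 = α × (8.5 − 1.5).
3.3 = 7 α, so α = 0.4714.

The output elasticity of capital is 0.47.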